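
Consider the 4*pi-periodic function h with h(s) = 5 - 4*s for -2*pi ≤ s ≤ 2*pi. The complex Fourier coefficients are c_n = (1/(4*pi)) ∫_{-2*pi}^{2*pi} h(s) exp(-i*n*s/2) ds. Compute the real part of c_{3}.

0

Since h is real-valued, Re(c_{3}) = (1/(4*pi)) ∫_{-2*pi}^{2*pi} h(s) cos(3*s/2) ds = a_{3}/2.
Integrating by parts (boundary term plus one more integral), an antiderivative of (5 - 4*s) cos(3*s/2) is -8*s*sin(3*s/2)/3 + 10*sin(3*s/2)/3 - 16*cos(3*s/2)/9; evaluating from -2*pi to 2*pi: ∫_{-2*pi}^{2*pi} (5 - 4*s) cos(3*s/2) ds = (16/9) - (16/9) = 0.
Hence Re(c_{3}) = (1/(4*pi))·(0) = 0.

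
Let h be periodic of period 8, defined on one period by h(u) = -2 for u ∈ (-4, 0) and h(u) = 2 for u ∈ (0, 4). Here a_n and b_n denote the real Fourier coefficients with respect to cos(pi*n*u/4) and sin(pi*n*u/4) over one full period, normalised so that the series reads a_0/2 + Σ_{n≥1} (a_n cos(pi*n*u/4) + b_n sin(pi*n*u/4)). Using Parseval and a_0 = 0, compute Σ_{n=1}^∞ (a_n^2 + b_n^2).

8

Parseval: a_0^2/2 + Σ_{n≥1} (a_n^2+b_n^2) = 1/4 ∫_{-4}^{4} h(u)^2 du = 8.
Subtract a_0^2/2 = 0: Σ (a_n^2+b_n^2) = 8.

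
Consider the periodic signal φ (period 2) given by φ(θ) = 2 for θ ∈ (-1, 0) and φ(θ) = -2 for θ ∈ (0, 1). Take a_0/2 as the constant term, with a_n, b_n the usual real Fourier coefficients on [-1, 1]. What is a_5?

a_5 = ∫_{-1}^{1} φ(θ) cos(5*pi*θ) dθ.
φ is odd and cos(5*pi*θ) is even, so the integrand is odd over a symmetric interval and the integral vanishes.

0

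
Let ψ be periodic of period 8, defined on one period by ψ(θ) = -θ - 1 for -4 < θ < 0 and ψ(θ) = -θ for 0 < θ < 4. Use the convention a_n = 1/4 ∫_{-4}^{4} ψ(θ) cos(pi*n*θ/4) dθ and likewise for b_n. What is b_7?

-6/(7*pi)

b_7 = 1/4 ∫_{-4}^{4} ψ(θ) sin(7*pi*θ/4) dθ.
Split the integral at the breakpoints.
Integrating by parts (boundary term plus one more integral), an antiderivative of (-θ - 1) sin(7*pi*θ/4) is 4*θ*cos(7*pi*θ/4)/(7*pi) - 16*sin(7*pi*θ/4)/(49*pi**2) + 4*cos(7*pi*θ/4)/(7*pi); evaluating from -4 to 0: ∫_{-4}^{0} (-θ - 1) sin(7*pi*θ/4) dθ = (4/(7*pi)) - (12/(7*pi)) = -8/(7*pi).
Integrating by parts (boundary term plus one more integral), an antiderivative of (-θ) sin(7*pi*θ/4) is 4*θ*cos(7*pi*θ/4)/(7*pi) - 16*sin(7*pi*θ/4)/(49*pi**2); evaluating from 0 to 4: ∫_{0}^{4} (-θ) sin(7*pi*θ/4) dθ = (-16/(7*pi)) - (0) = -16/(7*pi).
Summing the pieces and multiplying by (1/4) gives b_7 = -6/(7*pi).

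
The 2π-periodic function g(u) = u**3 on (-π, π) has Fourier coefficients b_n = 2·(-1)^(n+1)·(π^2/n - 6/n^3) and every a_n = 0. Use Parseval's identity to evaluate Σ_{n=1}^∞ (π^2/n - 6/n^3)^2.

Parseval: Σ b_n^2 = (1/π) ∫_{-π}^{π} g(u)^2 du = 2*pi**6/7.
b_n^2 = 4·(π^2/n - 6/n^3)^2, so the sum equals (2*pi**6/7)/4 = pi**6/14.

pi**6/14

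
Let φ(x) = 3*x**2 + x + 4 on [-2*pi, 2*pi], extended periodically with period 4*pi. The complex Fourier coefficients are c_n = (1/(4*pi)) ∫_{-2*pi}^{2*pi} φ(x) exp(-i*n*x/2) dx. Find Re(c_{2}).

6

Since φ is real-valued, Re(c_{2}) = (1/(4*pi)) ∫_{-2*pi}^{2*pi} φ(x) cos(x) dx = a_{2}/2.
Integrating by parts twice (tabular method), an antiderivative of (3*x**2 + x + 4) cos(x) is 3*x**2*sin(x) + x*sin(x) + 6*x*cos(x) - 2*sin(x) + cos(x); evaluating from -2*pi to 2*pi: ∫_{-2*pi}^{2*pi} (3*x**2 + x + 4) cos(x) dx = (1 + 12*pi) - (1 - 12*pi) = 24*pi.
Hence Re(c_{2}) = (1/(4*pi))·(24*pi) = 6.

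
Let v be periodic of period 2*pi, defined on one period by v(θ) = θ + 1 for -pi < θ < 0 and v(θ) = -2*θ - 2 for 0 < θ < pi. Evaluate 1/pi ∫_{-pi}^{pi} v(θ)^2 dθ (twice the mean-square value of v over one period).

5 + 3*pi + 5*pi**2/3

1/pi ∫_{-pi}^{pi} v(θ)^2 dθ = 1/pi · (pi*(15 + 9*pi + 5*pi**2)/3) = 5 + 3*pi + 5*pi**2/3.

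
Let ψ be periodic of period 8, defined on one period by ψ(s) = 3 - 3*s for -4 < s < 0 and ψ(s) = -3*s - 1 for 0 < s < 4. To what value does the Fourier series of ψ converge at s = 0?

At s = 0 the one-sided limits are ψ(0^-) = 3 and ψ(0^+) = -1.
By Dirichlet's theorem the series converges to their average, [(3) + (-1)]/2 = 1.

1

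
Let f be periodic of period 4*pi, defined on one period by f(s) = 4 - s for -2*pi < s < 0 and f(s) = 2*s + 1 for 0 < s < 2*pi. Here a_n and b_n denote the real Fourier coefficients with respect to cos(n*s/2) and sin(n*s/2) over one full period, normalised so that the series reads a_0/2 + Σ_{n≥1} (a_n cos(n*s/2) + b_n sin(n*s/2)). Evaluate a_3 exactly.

-4/(3*pi)

a_3 = (1/(2*pi)) ∫_{-2*pi}^{2*pi} f(s) cos(3*s/2) ds.
Split the integral at the breakpoints.
Integrating by parts (boundary term plus one more integral), an antiderivative of (4 - s) cos(3*s/2) is -2*s*sin(3*s/2)/3 + 8*sin(3*s/2)/3 - 4*cos(3*s/2)/9; evaluating from -2*pi to 0: ∫_{-2*pi}^{0} (4 - s) cos(3*s/2) ds = (-4/9) - (4/9) = -8/9.
Integrating by parts (boundary term plus one more integral), an antiderivative of (2*s + 1) cos(3*s/2) is 4*s*sin(3*s/2)/3 + 2*sin(3*s/2)/3 + 8*cos(3*s/2)/9; evaluating from 0 to 2*pi: ∫_{0}^{2*pi} (2*s + 1) cos(3*s/2) ds = (-8/9) - (8/9) = -16/9.
Summing the pieces and multiplying by (1/(2*pi)) gives a_3 = -4/(3*pi).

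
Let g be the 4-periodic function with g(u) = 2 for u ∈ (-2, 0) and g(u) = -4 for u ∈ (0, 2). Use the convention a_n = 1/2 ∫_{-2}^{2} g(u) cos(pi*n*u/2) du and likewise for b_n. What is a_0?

-2

a_0 = 1/2 ∫_{-2}^{2} g(u) du = 1/2 · (-4) = -2.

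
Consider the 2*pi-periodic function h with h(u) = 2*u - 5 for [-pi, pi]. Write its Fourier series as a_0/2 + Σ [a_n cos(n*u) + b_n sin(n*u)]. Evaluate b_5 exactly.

b_5 = 1/pi ∫_{-pi}^{pi} h(u) sin(5*u) du.
Integrating by parts (boundary term plus one more integral), an antiderivative of (2*u - 5) sin(5*u) is -2*u*cos(5*u)/5 + 2*sin(5*u)/25 + cos(5*u); evaluating from -pi to pi: ∫_{-pi}^{pi} (2*u - 5) sin(5*u) du = (-1 + 2*pi/5) - (-2*pi/5 - 1) = 4*pi/5.
Hence b_5 = (1/pi)·(4*pi/5) = 4/5.

4/5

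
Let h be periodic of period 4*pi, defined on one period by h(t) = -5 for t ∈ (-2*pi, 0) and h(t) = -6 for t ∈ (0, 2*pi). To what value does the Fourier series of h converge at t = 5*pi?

t = 5*pi differs from t = pi by 1 full period(s), and the series is 4*pi-periodic.
h is continuous at t = pi with value -6, so the series converges to -6 there.

-6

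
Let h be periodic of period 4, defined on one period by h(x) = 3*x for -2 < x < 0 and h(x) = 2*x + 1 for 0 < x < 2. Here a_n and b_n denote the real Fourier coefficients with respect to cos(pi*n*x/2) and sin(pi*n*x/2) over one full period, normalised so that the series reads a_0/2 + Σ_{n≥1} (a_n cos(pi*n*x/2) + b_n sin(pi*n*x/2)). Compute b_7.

12/(7*pi)

b_7 = 1/2 ∫_{-2}^{2} h(x) sin(7*pi*x/2) dx.
Split the integral at the breakpoints.
Integrating by parts (boundary term plus one more integral), an antiderivative of (3*x) sin(7*pi*x/2) is -6*x*cos(7*pi*x/2)/(7*pi) + 12*sin(7*pi*x/2)/(49*pi**2); evaluating from -2 to 0: ∫_{-2}^{0} (3*x) sin(7*pi*x/2) dx = (0) - (-12/(7*pi)) = 12/(7*pi).
Integrating by parts (boundary term plus one more integral), an antiderivative of (2*x + 1) sin(7*pi*x/2) is -4*x*cos(7*pi*x/2)/(7*pi) + 8*sin(7*pi*x/2)/(49*pi**2) - 2*cos(7*pi*x/2)/(7*pi); evaluating from 0 to 2: ∫_{0}^{2} (2*x + 1) sin(7*pi*x/2) dx = (10/(7*pi)) - (-2/(7*pi)) = 12/(7*pi).
Summing the pieces and multiplying by (1/2) gives b_7 = 12/(7*pi).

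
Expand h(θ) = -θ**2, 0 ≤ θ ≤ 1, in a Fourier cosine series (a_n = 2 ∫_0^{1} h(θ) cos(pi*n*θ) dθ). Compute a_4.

-1/(4*pi**2)

a_4 = 2 ∫_0^{1} (-θ**2) cos(4*pi*θ) dθ.
Integrating by parts twice (tabular method), an antiderivative of (-θ**2) cos(4*pi*θ) is -θ**2*sin(4*pi*θ)/(4*pi) - θ*cos(4*pi*θ)/(8*pi**2) + sin(4*pi*θ)/(32*pi**3); evaluating from 0 to 1: ∫_{0}^{1} (-θ**2) cos(4*pi*θ) dθ = (-1/(8*pi**2)) - (0) = -1/(8*pi**2).
Hence a_4 = 2·(-1/(8*pi**2)) = -1/(4*pi**2).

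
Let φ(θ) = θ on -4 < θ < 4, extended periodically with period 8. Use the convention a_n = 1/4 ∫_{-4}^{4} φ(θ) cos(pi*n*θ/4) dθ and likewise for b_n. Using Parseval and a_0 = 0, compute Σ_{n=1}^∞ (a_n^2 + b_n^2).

Parseval: a_0^2/2 + Σ_{n≥1} (a_n^2+b_n^2) = 1/4 ∫_{-4}^{4} φ(θ)^2 dθ = 32/3.
Subtract a_0^2/2 = 0: Σ (a_n^2+b_n^2) = 32/3.

32/3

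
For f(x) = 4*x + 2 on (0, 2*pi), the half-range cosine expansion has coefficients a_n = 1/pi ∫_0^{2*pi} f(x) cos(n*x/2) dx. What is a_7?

a_7 = 1/pi ∫_0^{2*pi} (4*x + 2) cos(7*x/2) dx.
Integrating by parts (boundary term plus one more integral), an antiderivative of (4*x + 2) cos(7*x/2) is 8*x*sin(7*x/2)/7 + 4*sin(7*x/2)/7 + 16*cos(7*x/2)/49; evaluating from 0 to 2*pi: ∫_{0}^{2*pi} (4*x + 2) cos(7*x/2) dx = (-16/49) - (16/49) = -32/49.
Hence a_7 = (1/pi)·(-32/49) = -32/(49*pi).

-32/(49*pi)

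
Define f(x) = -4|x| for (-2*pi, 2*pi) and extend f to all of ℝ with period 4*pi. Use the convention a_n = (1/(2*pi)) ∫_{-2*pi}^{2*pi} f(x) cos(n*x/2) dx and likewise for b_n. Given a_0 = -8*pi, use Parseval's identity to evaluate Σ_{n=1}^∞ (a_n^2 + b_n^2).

32*pi**2/3

Parseval: a_0^2/2 + Σ_{n≥1} (a_n^2+b_n^2) = (1/(2*pi)) ∫_{-2*pi}^{2*pi} f(x)^2 dx = 128*pi**2/3.
Subtract a_0^2/2 = 32*pi**2: Σ (a_n^2+b_n^2) = 32*pi**2/3.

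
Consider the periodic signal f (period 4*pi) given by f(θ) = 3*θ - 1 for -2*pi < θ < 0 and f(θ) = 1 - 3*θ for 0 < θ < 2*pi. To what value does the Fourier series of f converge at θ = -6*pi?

θ = -6*pi differs from θ = -2*pi by -1 full period(s), and the series is 4*pi-periodic.
At θ = -2*pi the one-sided limits are f(-2*pi^-) = 1 - 6*pi and f(-2*pi^+) = -6*pi - 1.
By Dirichlet's theorem the series converges to their average, [(1 - 6*pi) + (-6*pi - 1)]/2 = -6*pi.

-6*pi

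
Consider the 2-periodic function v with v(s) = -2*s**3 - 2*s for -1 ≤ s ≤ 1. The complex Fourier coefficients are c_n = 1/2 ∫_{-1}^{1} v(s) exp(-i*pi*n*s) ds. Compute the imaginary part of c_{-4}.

(-3/16 + pi**2)/pi**3

Since v is real-valued, Im(c_{-4}) = -1/2 ∫_{-1}^{1} v(s) sin(-4*pi*s) ds = b_{4}/2.
v is odd and sin(-4*pi*s) is odd, so the integrand is even: ∫_{-1}^{1} v(s) sin(-4*pi*s) ds = 2∫_0^{1} v(s) sin(-4*pi*s) ds.
Integrating by parts three times (tabular method), an antiderivative of (-2*s**3 - 2*s) sin(-4*pi*s) is -s**3*cos(4*pi*s)/(2*pi) + 3*s**2*sin(4*pi*s)/(8*pi**2) - s*cos(4*pi*s)/(2*pi) + 3*s*cos(4*pi*s)/(16*pi**3) - 3*sin(4*pi*s)/(64*pi**4) + sin(4*pi*s)/(8*pi**2); evaluating from 0 to 1: ∫_{0}^{1} (-2*s**3 - 2*s) sin(-4*pi*s) ds = ((3/16 - pi**2)/pi**3) - (0) = (3/16 - pi**2)/pi**3.
So ∫_{-1}^{1} v(s) sin(-4*pi*s) ds = -2/pi + 3/(8*pi**3).
Hence Im(c_{-4}) = (-1/2)·(-2/pi + 3/(8*pi**3)) = (-3/16 + pi**2)/pi**3.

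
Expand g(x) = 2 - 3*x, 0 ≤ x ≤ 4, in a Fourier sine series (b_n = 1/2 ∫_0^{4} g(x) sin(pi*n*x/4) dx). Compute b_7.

-16/(7*pi)

b_7 = 1/2 ∫_0^{4} (2 - 3*x) sin(7*pi*x/4) dx.
Integrating by parts (boundary term plus one more integral), an antiderivative of (2 - 3*x) sin(7*pi*x/4) is 12*x*cos(7*pi*x/4)/(7*pi) - 48*sin(7*pi*x/4)/(49*pi**2) - 8*cos(7*pi*x/4)/(7*pi); evaluating from 0 to 4: ∫_{0}^{4} (2 - 3*x) sin(7*pi*x/4) dx = (-40/(7*pi)) - (-8/(7*pi)) = -32/(7*pi).
Hence b_7 = (1/2)·(-32/(7*pi)) = -16/(7*pi).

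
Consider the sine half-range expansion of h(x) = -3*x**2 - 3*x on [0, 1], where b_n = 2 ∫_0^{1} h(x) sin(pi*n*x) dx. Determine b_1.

b_1 = 2 ∫_0^{1} (-3*x**2 - 3*x) sin(pi*x) dx.
Integrating by parts twice (tabular method), an antiderivative of (-3*x**2 - 3*x) sin(pi*x) is 3*x**2*cos(pi*x)/pi - 6*x*sin(pi*x)/pi**2 + 3*x*cos(pi*x)/pi - 3*sin(pi*x)/pi**2 - 6*cos(pi*x)/pi**3; evaluating from 0 to 1: ∫_{0}^{1} (-3*x**2 - 3*x) sin(pi*x) dx = (-6/pi + 6/pi**3) - (-6/pi**3) = -6/pi + 12/pi**3.
Hence b_1 = 2·(-6/pi + 12/pi**3) = -12/pi + 24/pi**3.

-12/pi + 24/pi**3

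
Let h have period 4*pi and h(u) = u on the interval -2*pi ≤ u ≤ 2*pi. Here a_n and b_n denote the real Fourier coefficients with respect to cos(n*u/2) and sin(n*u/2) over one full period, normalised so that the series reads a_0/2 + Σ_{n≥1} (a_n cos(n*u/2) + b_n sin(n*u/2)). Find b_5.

4/5

b_5 = (1/(2*pi)) ∫_{-2*pi}^{2*pi} h(u) sin(5*u/2) du.
h is odd and sin(5*u/2) is odd, so the integrand is even and b_5 = 1/pi ∫_0^{2*pi} h(u) sin(5*u/2) du.
Integrating by parts (boundary term plus one more integral), an antiderivative of (u) sin(5*u/2) is -2*u*cos(5*u/2)/5 + 4*sin(5*u/2)/25; evaluating from 0 to 2*pi: ∫_{0}^{2*pi} (u) sin(5*u/2) du = (4*pi/5) - (0) = 4*pi/5.
Hence b_5 = (1/pi)·(4*pi/5) = 4/5.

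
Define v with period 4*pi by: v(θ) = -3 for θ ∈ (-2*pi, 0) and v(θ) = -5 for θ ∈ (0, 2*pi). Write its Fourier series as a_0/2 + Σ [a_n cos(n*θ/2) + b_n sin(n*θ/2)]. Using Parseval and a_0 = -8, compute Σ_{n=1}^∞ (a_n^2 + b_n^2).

Parseval: a_0^2/2 + Σ_{n≥1} (a_n^2+b_n^2) = (1/(2*pi)) ∫_{-2*pi}^{2*pi} v(θ)^2 dθ = 34.
Subtract a_0^2/2 = 32: Σ (a_n^2+b_n^2) = 2.

2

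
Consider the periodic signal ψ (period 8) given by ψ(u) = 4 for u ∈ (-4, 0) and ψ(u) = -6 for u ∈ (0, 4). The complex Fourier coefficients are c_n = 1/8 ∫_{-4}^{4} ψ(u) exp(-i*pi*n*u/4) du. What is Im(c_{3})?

10/(3*pi)

Since ψ is real-valued, Im(c_{3}) = -1/8 ∫_{-4}^{4} ψ(u) sin(3*pi*u/4) du = -b_{3}/2.
Split the integral at the breakpoints.
Directly, an antiderivative of (4) sin(3*pi*u/4) is -16*cos(3*pi*u/4)/(3*pi); evaluating from -4 to 0: ∫_{-4}^{0} (4) sin(3*pi*u/4) du = (-16/(3*pi)) - (16/(3*pi)) = -32/(3*pi).
Directly, an antiderivative of (-6) sin(3*pi*u/4) is 8*cos(3*pi*u/4)/pi; evaluating from 0 to 4: ∫_{0}^{4} (-6) sin(3*pi*u/4) du = (-8/pi) - (8/pi) = -16/pi.
So ∫_{-4}^{4} ψ(u) sin(3*pi*u/4) du = -80/(3*pi).
Hence Im(c_{3}) = (-1/8)·(-80/(3*pi)) = 10/(3*pi).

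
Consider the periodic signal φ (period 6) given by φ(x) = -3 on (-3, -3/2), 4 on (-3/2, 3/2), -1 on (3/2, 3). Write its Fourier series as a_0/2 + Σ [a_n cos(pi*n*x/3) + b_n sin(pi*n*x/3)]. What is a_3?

-4/pi

a_3 = 1/3 ∫_{-3}^{3} φ(x) cos(pi*x) dx.
Split the integral at the breakpoints.
Directly, an antiderivative of (-3) cos(pi*x) is -3*sin(pi*x)/pi; evaluating from -3 to -3/2: ∫_{-3}^{-3/2} (-3) cos(pi*x) dx = (-3/pi) - (0) = -3/pi.
Directly, an antiderivative of (4) cos(pi*x) is 4*sin(pi*x)/pi; evaluating from -3/2 to 3/2: ∫_{-3/2}^{3/2} (4) cos(pi*x) dx = (-4/pi) - (4/pi) = -8/pi.
Directly, an antiderivative of (-1) cos(pi*x) is -sin(pi*x)/pi; evaluating from 3/2 to 3: ∫_{3/2}^{3} (-1) cos(pi*x) dx = (0) - (1/pi) = -1/pi.
Summing the pieces and multiplying by (1/3) gives a_3 = -4/pi.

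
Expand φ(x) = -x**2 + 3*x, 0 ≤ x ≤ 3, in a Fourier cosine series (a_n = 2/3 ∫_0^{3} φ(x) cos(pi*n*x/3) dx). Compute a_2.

-9/pi**2

a_2 = 2/3 ∫_0^{3} (-x**2 + 3*x) cos(2*pi*x/3) dx.
Integrating by parts twice (tabular method), an antiderivative of (-x**2 + 3*x) cos(2*pi*x/3) is -3*x**2*sin(2*pi*x/3)/(2*pi) + 9*x*sin(2*pi*x/3)/(2*pi) - 9*x*cos(2*pi*x/3)/(2*pi**2) + 27*sin(2*pi*x/3)/(4*pi**3) + 27*cos(2*pi*x/3)/(4*pi**2); evaluating from 0 to 3: ∫_{0}^{3} (-x**2 + 3*x) cos(2*pi*x/3) dx = (-27/(4*pi**2)) - (27/(4*pi**2)) = -27/(2*pi**2).
Hence a_2 = (2/3)·(-27/(2*pi**2)) = -9/pi**2.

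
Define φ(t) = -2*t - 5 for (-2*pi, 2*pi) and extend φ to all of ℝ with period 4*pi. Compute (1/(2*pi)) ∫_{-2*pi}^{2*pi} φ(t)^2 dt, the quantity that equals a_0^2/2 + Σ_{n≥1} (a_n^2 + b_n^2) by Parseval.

(1/(2*pi)) ∫_{-2*pi}^{2*pi} φ(t)^2 dt = (1/(2*pi)) · (100*pi + 64*pi**3/3) = 50 + 32*pi**2/3.

50 + 32*pi**2/3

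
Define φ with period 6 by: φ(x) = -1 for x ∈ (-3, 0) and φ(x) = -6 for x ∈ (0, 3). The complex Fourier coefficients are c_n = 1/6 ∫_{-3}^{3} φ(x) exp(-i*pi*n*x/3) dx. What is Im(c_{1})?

5/pi

Since φ is real-valued, Im(c_{1}) = -1/6 ∫_{-3}^{3} φ(x) sin(pi*x/3) dx = -b_{1}/2.
Split the integral at the breakpoints.
Directly, an antiderivative of (-1) sin(pi*x/3) is 3*cos(pi*x/3)/pi; evaluating from -3 to 0: ∫_{-3}^{0} (-1) sin(pi*x/3) dx = (3/pi) - (-3/pi) = 6/pi.
Directly, an antiderivative of (-6) sin(pi*x/3) is 18*cos(pi*x/3)/pi; evaluating from 0 to 3: ∫_{0}^{3} (-6) sin(pi*x/3) dx = (-18/pi) - (18/pi) = -36/pi.
So ∫_{-3}^{3} φ(x) sin(pi*x/3) dx = -30/pi.
Hence Im(c_{1}) = (-1/6)·(-30/pi) = 5/pi.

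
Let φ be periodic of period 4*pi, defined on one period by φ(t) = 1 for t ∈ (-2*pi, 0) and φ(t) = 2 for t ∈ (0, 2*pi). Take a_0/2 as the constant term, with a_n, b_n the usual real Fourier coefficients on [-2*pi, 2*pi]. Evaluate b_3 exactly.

2/(3*pi)

b_3 = (1/(2*pi)) ∫_{-2*pi}^{2*pi} φ(t) sin(3*t/2) dt.
Split the integral at the breakpoints.
Directly, an antiderivative of (1) sin(3*t/2) is -2*cos(3*t/2)/3; evaluating from -2*pi to 0: ∫_{-2*pi}^{0} (1) sin(3*t/2) dt = (-2/3) - (2/3) = -4/3.
Directly, an antiderivative of (2) sin(3*t/2) is -4*cos(3*t/2)/3; evaluating from 0 to 2*pi: ∫_{0}^{2*pi} (2) sin(3*t/2) dt = (4/3) - (-4/3) = 8/3.
Summing the pieces and multiplying by (1/(2*pi)) gives b_3 = 2/(3*pi).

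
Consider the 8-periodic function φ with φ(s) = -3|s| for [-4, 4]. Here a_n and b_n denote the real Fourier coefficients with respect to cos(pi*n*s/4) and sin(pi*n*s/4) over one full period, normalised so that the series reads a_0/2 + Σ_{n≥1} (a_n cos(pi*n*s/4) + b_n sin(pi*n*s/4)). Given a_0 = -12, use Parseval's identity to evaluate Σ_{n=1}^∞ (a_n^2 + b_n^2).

Parseval: a_0^2/2 + Σ_{n≥1} (a_n^2+b_n^2) = 1/4 ∫_{-4}^{4} φ(s)^2 ds = 96.
Subtract a_0^2/2 = 72: Σ (a_n^2+b_n^2) = 24.

24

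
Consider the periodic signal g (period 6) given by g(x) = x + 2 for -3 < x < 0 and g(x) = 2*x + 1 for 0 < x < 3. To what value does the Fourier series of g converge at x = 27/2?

x = 27/2 differs from x = 3/2 by 2 full period(s), and the series is 6-periodic.
g is continuous at x = 3/2 with value 4, so the series converges to 4 there.

4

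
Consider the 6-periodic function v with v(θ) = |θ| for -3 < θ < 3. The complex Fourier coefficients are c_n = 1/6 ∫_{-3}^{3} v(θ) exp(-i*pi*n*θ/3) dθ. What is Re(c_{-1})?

Since v is real-valued, Re(c_{-1}) = 1/6 ∫_{-3}^{3} v(θ) cos(-pi*θ/3) dθ = a_{1}/2.
v is even and cos(-pi*θ/3) is even, so the integrand is even: ∫_{-3}^{3} v(θ) cos(-pi*θ/3) dθ = 2∫_0^{3} v(θ) cos(-pi*θ/3) dθ.
Integrating by parts (boundary term plus one more integral), an antiderivative of (θ) cos(-pi*θ/3) is 3*θ*sin(pi*θ/3)/pi + 9*cos(pi*θ/3)/pi**2; evaluating from 0 to 3: ∫_{0}^{3} (θ) cos(-pi*θ/3) dθ = (-9/pi**2) - (9/pi**2) = -18/pi**2.
So ∫_{-3}^{3} v(θ) cos(-pi*θ/3) dθ = -36/pi**2.
Hence Re(c_{-1}) = (1/6)·(-36/pi**2) = -6/pi**2.

-6/pi**2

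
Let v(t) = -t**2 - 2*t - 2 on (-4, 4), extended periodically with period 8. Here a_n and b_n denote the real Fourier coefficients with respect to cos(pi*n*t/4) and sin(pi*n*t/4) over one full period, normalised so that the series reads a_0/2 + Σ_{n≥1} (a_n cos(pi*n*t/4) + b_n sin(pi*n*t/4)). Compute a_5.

a_5 = 1/4 ∫_{-4}^{4} v(t) cos(5*pi*t/4) dt.
Integrating by parts twice (tabular method), an antiderivative of (-t**2 - 2*t - 2) cos(5*pi*t/4) is -4*t**2*sin(5*pi*t/4)/(5*pi) - 8*t*sin(5*pi*t/4)/(5*pi) - 32*t*cos(5*pi*t/4)/(25*pi**2) - 8*sin(5*pi*t/4)/(5*pi) + 128*sin(5*pi*t/4)/(125*pi**3) - 32*cos(5*pi*t/4)/(25*pi**2); evaluating from -4 to 4: ∫_{-4}^{4} (-t**2 - 2*t - 2) cos(5*pi*t/4) dt = (32/(5*pi**2)) - (-96/(25*pi**2)) = 256/(25*pi**2).
Hence a_5 = (1/4)·(256/(25*pi**2)) = 64/(25*pi**2).

64/(25*pi**2)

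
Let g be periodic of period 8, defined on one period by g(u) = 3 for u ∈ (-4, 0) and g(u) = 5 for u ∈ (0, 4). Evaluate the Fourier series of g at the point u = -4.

4

At u = -4 the one-sided limits are g(-4^-) = 5 and g(-4^+) = 3.
By Dirichlet's theorem the series converges to their average, [(5) + (3)]/2 = 4.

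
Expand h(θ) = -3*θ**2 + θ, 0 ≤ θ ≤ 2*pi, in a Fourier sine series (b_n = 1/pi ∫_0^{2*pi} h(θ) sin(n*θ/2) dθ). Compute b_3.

b_3 = 1/pi ∫_0^{2*pi} (-3*θ**2 + θ) sin(3*θ/2) dθ.
Integrating by parts twice (tabular method), an antiderivative of (-3*θ**2 + θ) sin(3*θ/2) is 2*θ**2*cos(3*θ/2) - 8*θ*sin(3*θ/2)/3 - 2*θ*cos(3*θ/2)/3 + 4*sin(3*θ/2)/9 - 16*cos(3*θ/2)/9; evaluating from 0 to 2*pi: ∫_{0}^{2*pi} (-3*θ**2 + θ) sin(3*θ/2) dθ = (-8*pi**2 + 16/9 + 4*pi/3) - (-16/9) = -8*pi**2 + 32/9 + 4*pi/3.
Hence b_3 = (1/pi)·(-8*pi**2 + 32/9 + 4*pi/3) = -8*pi + 32/(9*pi) + 4/3.

-8*pi + 32/(9*pi) + 4/3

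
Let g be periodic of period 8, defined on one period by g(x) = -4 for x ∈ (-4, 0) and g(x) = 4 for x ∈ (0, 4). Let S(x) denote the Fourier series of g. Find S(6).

x = 6 differs from x = -2 by 1 full period(s), and the series is 8-periodic.
g is continuous at x = -2 with value -4, so the series converges to -4 there.

-4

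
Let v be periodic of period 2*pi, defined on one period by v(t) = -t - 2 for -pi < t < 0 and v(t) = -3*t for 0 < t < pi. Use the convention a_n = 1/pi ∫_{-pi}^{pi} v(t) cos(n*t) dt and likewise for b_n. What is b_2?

2

b_2 = 1/pi ∫_{-pi}^{pi} v(t) sin(2*t) dt.
Split the integral at the breakpoints.
Integrating by parts (boundary term plus one more integral), an antiderivative of (-t - 2) sin(2*t) is t*cos(2*t)/2 - sin(2*t)/4 + cos(2*t); evaluating from -pi to 0: ∫_{-pi}^{0} (-t - 2) sin(2*t) dt = (1) - (1 - pi/2) = pi/2.
Integrating by parts (boundary term plus one more integral), an antiderivative of (-3*t) sin(2*t) is 3*t*cos(2*t)/2 - 3*sin(2*t)/4; evaluating from 0 to pi: ∫_{0}^{pi} (-3*t) sin(2*t) dt = (3*pi/2) - (0) = 3*pi/2.
Summing the pieces and multiplying by (1/pi) gives b_2 = 2.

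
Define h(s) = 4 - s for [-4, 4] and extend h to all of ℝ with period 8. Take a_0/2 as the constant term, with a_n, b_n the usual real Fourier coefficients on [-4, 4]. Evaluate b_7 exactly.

b_7 = 1/4 ∫_{-4}^{4} h(s) sin(7*pi*s/4) ds.
Integrating by parts (boundary term plus one more integral), an antiderivative of (4 - s) sin(7*pi*s/4) is 4*s*cos(7*pi*s/4)/(7*pi) - 16*sin(7*pi*s/4)/(49*pi**2) - 16*cos(7*pi*s/4)/(7*pi); evaluating from -4 to 4: ∫_{-4}^{4} (4 - s) sin(7*pi*s/4) ds = (0) - (32/(7*pi)) = -32/(7*pi).
Hence b_7 = (1/4)·(-32/(7*pi)) = -8/(7*pi).

-8/(7*pi)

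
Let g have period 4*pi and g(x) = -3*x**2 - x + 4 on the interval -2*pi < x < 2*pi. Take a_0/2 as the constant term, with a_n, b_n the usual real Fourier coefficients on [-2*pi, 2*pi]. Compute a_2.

a_2 = (1/(2*pi)) ∫_{-2*pi}^{2*pi} g(x) cos(x) dx.
Integrating by parts twice (tabular method), an antiderivative of (-3*x**2 - x + 4) cos(x) is -3*x**2*sin(x) - x*sin(x) - 6*x*cos(x) + 10*sin(x) - cos(x); evaluating from -2*pi to 2*pi: ∫_{-2*pi}^{2*pi} (-3*x**2 - x + 4) cos(x) dx = (-12*pi - 1) - (-1 + 12*pi) = -24*pi.
Hence a_2 = (1/(2*pi))·(-24*pi) = -12.

-12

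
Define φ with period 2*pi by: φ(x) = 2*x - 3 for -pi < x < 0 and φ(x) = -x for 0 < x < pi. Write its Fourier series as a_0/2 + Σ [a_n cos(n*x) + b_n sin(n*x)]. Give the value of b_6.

b_6 = 1/pi ∫_{-pi}^{pi} φ(x) sin(6*x) dx.
Split the integral at the breakpoints.
Integrating by parts (boundary term plus one more integral), an antiderivative of (2*x - 3) sin(6*x) is -x*cos(6*x)/3 + sin(6*x)/18 + cos(6*x)/2; evaluating from -pi to 0: ∫_{-pi}^{0} (2*x - 3) sin(6*x) dx = (1/2) - (1/2 + pi/3) = -pi/3.
Integrating by parts (boundary term plus one more integral), an antiderivative of (-x) sin(6*x) is x*cos(6*x)/6 - sin(6*x)/36; evaluating from 0 to pi: ∫_{0}^{pi} (-x) sin(6*x) dx = (pi/6) - (0) = pi/6.
Summing the pieces and multiplying by (1/pi) gives b_6 = -1/6.

-1/6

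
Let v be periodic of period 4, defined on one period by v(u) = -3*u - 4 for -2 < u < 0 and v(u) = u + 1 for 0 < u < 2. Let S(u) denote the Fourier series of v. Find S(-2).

At u = -2 the one-sided limits are v(-2^-) = 3 and v(-2^+) = 2.
By Dirichlet's theorem the series converges to their average, [(3) + (2)]/2 = 5/2.

5/2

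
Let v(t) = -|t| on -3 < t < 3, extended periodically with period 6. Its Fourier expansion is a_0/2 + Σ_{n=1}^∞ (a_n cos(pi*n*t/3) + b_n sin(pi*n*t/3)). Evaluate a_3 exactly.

a_3 = 1/3 ∫_{-3}^{3} v(t) cos(pi*t) dt.
v is even and cos(pi*t) is even, so the integrand is even and a_3 = 2/3 ∫_0^{3} v(t) cos(pi*t) dt.
Integrating by parts (boundary term plus one more integral), an antiderivative of (-t) cos(pi*t) is -t*sin(pi*t)/pi - cos(pi*t)/pi**2; evaluating from 0 to 3: ∫_{0}^{3} (-t) cos(pi*t) dt = (pi**(-2)) - (-1/pi**2) = 2/pi**2.
Hence a_3 = (2/3)·(2/pi**2) = 4/(3*pi**2).

4/(3*pi**2)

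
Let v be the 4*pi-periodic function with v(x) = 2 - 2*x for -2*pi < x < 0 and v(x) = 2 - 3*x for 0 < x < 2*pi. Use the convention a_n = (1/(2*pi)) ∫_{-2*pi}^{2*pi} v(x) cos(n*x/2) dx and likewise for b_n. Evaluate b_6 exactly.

b_6 = (1/(2*pi)) ∫_{-2*pi}^{2*pi} v(x) sin(3*x) dx.
Split the integral at the breakpoints.
Integrating by parts (boundary term plus one more integral), an antiderivative of (2 - 2*x) sin(3*x) is 2*x*cos(3*x)/3 - 2*sin(3*x)/9 - 2*cos(3*x)/3; evaluating from -2*pi to 0: ∫_{-2*pi}^{0} (2 - 2*x) sin(3*x) dx = (-2/3) - (-4*pi/3 - 2/3) = 4*pi/3.
Integrating by parts (boundary term plus one more integral), an antiderivative of (2 - 3*x) sin(3*x) is x*cos(3*x) - sin(3*x)/3 - 2*cos(3*x)/3; evaluating from 0 to 2*pi: ∫_{0}^{2*pi} (2 - 3*x) sin(3*x) dx = (-2/3 + 2*pi) - (-2/3) = 2*pi.
Summing the pieces and multiplying by (1/(2*pi)) gives b_6 = 5/3.

5/3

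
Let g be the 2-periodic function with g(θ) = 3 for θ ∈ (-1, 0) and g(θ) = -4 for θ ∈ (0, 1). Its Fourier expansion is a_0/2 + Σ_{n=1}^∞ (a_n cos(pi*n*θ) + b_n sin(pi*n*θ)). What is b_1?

-14/pi

b_1 = ∫_{-1}^{1} g(θ) sin(pi*θ) dθ.
Split the integral at the breakpoints.
Directly, an antiderivative of (3) sin(pi*θ) is -3*cos(pi*θ)/pi; evaluating from -1 to 0: ∫_{-1}^{0} (3) sin(pi*θ) dθ = (-3/pi) - (3/pi) = -6/pi.
Directly, an antiderivative of (-4) sin(pi*θ) is 4*cos(pi*θ)/pi; evaluating from 0 to 1: ∫_{0}^{1} (-4) sin(pi*θ) dθ = (-4/pi) - (4/pi) = -8/pi.
Summing the pieces gives b_1 = -14/pi.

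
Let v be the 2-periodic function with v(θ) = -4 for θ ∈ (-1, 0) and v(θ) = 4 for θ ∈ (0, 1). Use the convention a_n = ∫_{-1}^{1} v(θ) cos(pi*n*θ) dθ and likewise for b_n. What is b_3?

16/(3*pi)

b_3 = ∫_{-1}^{1} v(θ) sin(3*pi*θ) dθ.
v is odd and sin(3*pi*θ) is odd, so the integrand is even and b_3 = 2 ∫_0^{1} v(θ) sin(3*pi*θ) dθ.
Directly, an antiderivative of (4) sin(3*pi*θ) is -4*cos(3*pi*θ)/(3*pi); evaluating from 0 to 1: ∫_{0}^{1} (4) sin(3*pi*θ) dθ = (4/(3*pi)) - (-4/(3*pi)) = 8/(3*pi).
Hence b_3 = 2·(8/(3*pi)) = 16/(3*pi).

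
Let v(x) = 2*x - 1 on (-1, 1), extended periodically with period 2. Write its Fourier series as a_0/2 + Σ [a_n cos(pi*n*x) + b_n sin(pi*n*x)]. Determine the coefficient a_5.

0

a_5 = ∫_{-1}^{1} v(x) cos(5*pi*x) dx.
Integrating by parts (boundary term plus one more integral), an antiderivative of (2*x - 1) cos(5*pi*x) is 2*x*sin(5*pi*x)/(5*pi) - sin(5*pi*x)/(5*pi) + 2*cos(5*pi*x)/(25*pi**2); evaluating from -1 to 1: ∫_{-1}^{1} (2*x - 1) cos(5*pi*x) dx = (-2/(25*pi**2)) - (-2/(25*pi**2)) = 0.
Hence a_5 = 0.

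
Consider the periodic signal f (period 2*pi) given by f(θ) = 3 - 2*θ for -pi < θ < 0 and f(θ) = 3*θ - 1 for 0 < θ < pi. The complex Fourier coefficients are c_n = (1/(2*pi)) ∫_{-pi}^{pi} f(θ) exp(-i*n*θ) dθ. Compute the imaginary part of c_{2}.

Since f is real-valued, Im(c_{2}) = -(1/(2*pi)) ∫_{-pi}^{pi} f(θ) sin(2*θ) dθ = -b_{2}/2.
Split the integral at the breakpoints.
Integrating by parts (boundary term plus one more integral), an antiderivative of (3 - 2*θ) sin(2*θ) is θ*cos(2*θ) - sin(2*θ)/2 - 3*cos(2*θ)/2; evaluating from -pi to 0: ∫_{-pi}^{0} (3 - 2*θ) sin(2*θ) dθ = (-3/2) - (-pi - 3/2) = pi.
Integrating by parts (boundary term plus one more integral), an antiderivative of (3*θ - 1) sin(2*θ) is -3*θ*cos(2*θ)/2 + 3*sin(2*θ)/4 + cos(2*θ)/2; evaluating from 0 to pi: ∫_{0}^{pi} (3*θ - 1) sin(2*θ) dθ = (1/2 - 3*pi/2) - (1/2) = -3*pi/2.
So ∫_{-pi}^{pi} f(θ) sin(2*θ) dθ = -pi/2.
Hence Im(c_{2}) = (-1/(2*pi))·(-pi/2) = 1/4.

1/4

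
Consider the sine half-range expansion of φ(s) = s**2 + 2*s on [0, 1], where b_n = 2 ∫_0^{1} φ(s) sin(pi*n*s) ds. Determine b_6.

-1/pi

b_6 = 2 ∫_0^{1} (s**2 + 2*s) sin(6*pi*s) ds.
Integrating by parts twice (tabular method), an antiderivative of (s**2 + 2*s) sin(6*pi*s) is -s**2*cos(6*pi*s)/(6*pi) + s*sin(6*pi*s)/(18*pi**2) - s*cos(6*pi*s)/(3*pi) + sin(6*pi*s)/(18*pi**2) + cos(6*pi*s)/(108*pi**3); evaluating from 0 to 1: ∫_{0}^{1} (s**2 + 2*s) sin(6*pi*s) ds = ((1 - 54*pi**2)/(108*pi**3)) - (1/(108*pi**3)) = -1/(2*pi).
Hence b_6 = 2·(-1/(2*pi)) = -1/pi.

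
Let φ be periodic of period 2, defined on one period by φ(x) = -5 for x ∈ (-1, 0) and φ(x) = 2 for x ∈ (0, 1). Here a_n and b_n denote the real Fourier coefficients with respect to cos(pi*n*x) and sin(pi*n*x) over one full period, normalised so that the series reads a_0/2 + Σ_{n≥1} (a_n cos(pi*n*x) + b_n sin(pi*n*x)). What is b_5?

14/(5*pi)

b_5 = ∫_{-1}^{1} φ(x) sin(5*pi*x) dx.
Split the integral at the breakpoints.
Directly, an antiderivative of (-5) sin(5*pi*x) is cos(5*pi*x)/pi; evaluating from -1 to 0: ∫_{-1}^{0} (-5) sin(5*pi*x) dx = (1/pi) - (-1/pi) = 2/pi.
Directly, an antiderivative of (2) sin(5*pi*x) is -2*cos(5*pi*x)/(5*pi); evaluating from 0 to 1: ∫_{0}^{1} (2) sin(5*pi*x) dx = (2/(5*pi)) - (-2/(5*pi)) = 4/(5*pi).
Summing the pieces gives b_5 = 14/(5*pi).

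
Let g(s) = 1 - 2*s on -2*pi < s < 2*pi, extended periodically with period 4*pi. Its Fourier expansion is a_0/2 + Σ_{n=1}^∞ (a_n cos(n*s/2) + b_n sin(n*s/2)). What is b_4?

b_4 = (1/(2*pi)) ∫_{-2*pi}^{2*pi} g(s) sin(2*s) ds.
Integrating by parts (boundary term plus one more integral), an antiderivative of (1 - 2*s) sin(2*s) is s*cos(2*s) - sin(2*s)/2 - cos(2*s)/2; evaluating from -2*pi to 2*pi: ∫_{-2*pi}^{2*pi} (1 - 2*s) sin(2*s) ds = (-1/2 + 2*pi) - (-2*pi - 1/2) = 4*pi.
Hence b_4 = (1/(2*pi))·(4*pi) = 2.

2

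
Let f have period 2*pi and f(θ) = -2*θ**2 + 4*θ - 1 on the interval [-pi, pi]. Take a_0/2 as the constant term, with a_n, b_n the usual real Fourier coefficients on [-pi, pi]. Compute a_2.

a_2 = 1/pi ∫_{-pi}^{pi} f(θ) cos(2*θ) dθ.
Integrating by parts twice (tabular method), an antiderivative of (-2*θ**2 + 4*θ - 1) cos(2*θ) is -θ**2*sin(2*θ) + 2*θ*sin(2*θ) - θ*cos(2*θ) + cos(2*θ); evaluating from -pi to pi: ∫_{-pi}^{pi} (-2*θ**2 + 4*θ - 1) cos(2*θ) dθ = (1 - pi) - (1 + pi) = -2*pi.
Hence a_2 = (1/pi)·(-2*pi) = -2.

-2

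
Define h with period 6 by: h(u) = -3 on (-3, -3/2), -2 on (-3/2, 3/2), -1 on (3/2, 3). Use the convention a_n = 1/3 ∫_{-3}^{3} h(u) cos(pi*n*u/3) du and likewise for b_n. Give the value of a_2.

a_2 = 1/3 ∫_{-3}^{3} h(u) cos(2*pi*u/3) du.
Split the integral at the breakpoints.
Directly, an antiderivative of (-3) cos(2*pi*u/3) is -9*sin(2*pi*u/3)/(2*pi); evaluating from -3 to -3/2: ∫_{-3}^{-3/2} (-3) cos(2*pi*u/3) du = (0) - (0) = 0.
Directly, an antiderivative of (-2) cos(2*pi*u/3) is -3*sin(2*pi*u/3)/pi; evaluating from -3/2 to 3/2: ∫_{-3/2}^{3/2} (-2) cos(2*pi*u/3) du = (0) - (0) = 0.
Directly, an antiderivative of (-1) cos(2*pi*u/3) is -3*sin(2*pi*u/3)/(2*pi); evaluating from 3/2 to 3: ∫_{3/2}^{3} (-1) cos(2*pi*u/3) du = (0) - (0) = 0.
Summing the pieces and multiplying by (1/3) gives a_2 = 0.

0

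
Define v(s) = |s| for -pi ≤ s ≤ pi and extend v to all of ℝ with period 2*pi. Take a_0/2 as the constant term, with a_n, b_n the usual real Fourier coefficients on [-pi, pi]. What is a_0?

pi

a_0 = 1/pi ∫_{-pi}^{pi} v(s) ds = 1/pi · (pi**2) = pi.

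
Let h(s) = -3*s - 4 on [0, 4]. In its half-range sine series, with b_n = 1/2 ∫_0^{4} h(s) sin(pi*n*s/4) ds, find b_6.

4/pi

b_6 = 1/2 ∫_0^{4} (-3*s - 4) sin(3*pi*s/2) ds.
Integrating by parts (boundary term plus one more integral), an antiderivative of (-3*s - 4) sin(3*pi*s/2) is 2*s*cos(3*pi*s/2)/pi - 4*sin(3*pi*s/2)/(3*pi**2) + 8*cos(3*pi*s/2)/(3*pi); evaluating from 0 to 4: ∫_{0}^{4} (-3*s - 4) sin(3*pi*s/2) ds = (32/(3*pi)) - (8/(3*pi)) = 8/pi.
Hence b_6 = (1/2)·(8/pi) = 4/pi.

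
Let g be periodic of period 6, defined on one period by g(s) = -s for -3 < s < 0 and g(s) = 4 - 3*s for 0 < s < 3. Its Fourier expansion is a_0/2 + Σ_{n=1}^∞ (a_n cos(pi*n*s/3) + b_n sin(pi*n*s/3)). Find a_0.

a_0 = 1/3 ∫_{-3}^{3} g(s) ds = 1/3 · (3) = 1.

1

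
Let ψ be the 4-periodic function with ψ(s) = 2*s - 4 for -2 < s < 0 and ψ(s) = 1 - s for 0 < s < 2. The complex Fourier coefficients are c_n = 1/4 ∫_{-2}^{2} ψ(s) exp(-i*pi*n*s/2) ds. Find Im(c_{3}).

-2/pi

Since ψ is real-valued, Im(c_{3}) = -1/4 ∫_{-2}^{2} ψ(s) sin(3*pi*s/2) ds = -b_{3}/2.
Split the integral at the breakpoints.
Integrating by parts (boundary term plus one more integral), an antiderivative of (2*s - 4) sin(3*pi*s/2) is -4*s*cos(3*pi*s/2)/(3*pi) + 8*sin(3*pi*s/2)/(9*pi**2) + 8*cos(3*pi*s/2)/(3*pi); evaluating from -2 to 0: ∫_{-2}^{0} (2*s - 4) sin(3*pi*s/2) ds = (8/(3*pi)) - (-16/(3*pi)) = 8/pi.
Integrating by parts (boundary term plus one more integral), an antiderivative of (1 - s) sin(3*pi*s/2) is 2*s*cos(3*pi*s/2)/(3*pi) - 4*sin(3*pi*s/2)/(9*pi**2) - 2*cos(3*pi*s/2)/(3*pi); evaluating from 0 to 2: ∫_{0}^{2} (1 - s) sin(3*pi*s/2) ds = (-2/(3*pi)) - (-2/(3*pi)) = 0.
So ∫_{-2}^{2} ψ(s) sin(3*pi*s/2) ds = 8/pi.
Hence Im(c_{3}) = (-1/4)·(8/pi) = -2/pi.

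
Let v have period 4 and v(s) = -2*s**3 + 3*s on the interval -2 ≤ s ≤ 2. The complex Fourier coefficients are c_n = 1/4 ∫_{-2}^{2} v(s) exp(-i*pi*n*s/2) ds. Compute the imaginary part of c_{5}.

Since v is real-valued, Im(c_{5}) = -1/4 ∫_{-2}^{2} v(s) sin(5*pi*s/2) ds = -b_{5}/2.
v is odd and sin(5*pi*s/2) is odd, so the integrand is even: ∫_{-2}^{2} v(s) sin(5*pi*s/2) ds = 2∫_0^{2} v(s) sin(5*pi*s/2) ds.
Integrating by parts three times (tabular method), an antiderivative of (-2*s**3 + 3*s) sin(5*pi*s/2) is 4*s**3*cos(5*pi*s/2)/(5*pi) - 24*s**2*sin(5*pi*s/2)/(25*pi**2) - 6*s*cos(5*pi*s/2)/(5*pi) - 96*s*cos(5*pi*s/2)/(125*pi**3) + 192*sin(5*pi*s/2)/(625*pi**4) + 12*sin(5*pi*s/2)/(25*pi**2); evaluating from 0 to 2: ∫_{0}^{2} (-2*s**3 + 3*s) sin(5*pi*s/2) ds = (-4/pi + 192/(125*pi**3)) - (0) = -4/pi + 192/(125*pi**3).
So ∫_{-2}^{2} v(s) sin(5*pi*s/2) ds = -8/pi + 384/(125*pi**3).
Hence Im(c_{5}) = (-1/4)·(-8/pi + 384/(125*pi**3)) = -96/(125*pi**3) + 2/pi.

-96/(125*pi**3) + 2/pi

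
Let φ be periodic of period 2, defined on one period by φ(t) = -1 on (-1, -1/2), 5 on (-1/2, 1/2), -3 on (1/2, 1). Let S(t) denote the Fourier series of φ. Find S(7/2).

t = 7/2 differs from t = -1/2 by 2 full period(s), and the series is 2-periodic.
At t = -1/2 the one-sided limits are φ(-1/2^-) = -1 and φ(-1/2^+) = 5.
By Dirichlet's theorem the series converges to their average, [(-1) + (5)]/2 = 2.

2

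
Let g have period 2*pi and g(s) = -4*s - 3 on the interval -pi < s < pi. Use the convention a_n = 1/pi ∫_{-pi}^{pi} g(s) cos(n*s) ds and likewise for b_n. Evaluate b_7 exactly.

-8/7

b_7 = 1/pi ∫_{-pi}^{pi} g(s) sin(7*s) ds.
Integrating by parts (boundary term plus one more integral), an antiderivative of (-4*s - 3) sin(7*s) is 4*s*cos(7*s)/7 - 4*sin(7*s)/49 + 3*cos(7*s)/7; evaluating from -pi to pi: ∫_{-pi}^{pi} (-4*s - 3) sin(7*s) ds = (-4*pi/7 - 3/7) - (-3/7 + 4*pi/7) = -8*pi/7.
Hence b_7 = (1/pi)·(-8*pi/7) = -8/7.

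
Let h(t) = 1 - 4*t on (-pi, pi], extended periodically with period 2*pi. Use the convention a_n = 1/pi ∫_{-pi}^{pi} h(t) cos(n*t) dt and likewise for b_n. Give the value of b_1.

-8

b_1 = 1/pi ∫_{-pi}^{pi} h(t) sin(t) dt.
Integrating by parts (boundary term plus one more integral), an antiderivative of (1 - 4*t) sin(t) is 4*t*cos(t) - 4*sin(t) - cos(t); evaluating from -pi to pi: ∫_{-pi}^{pi} (1 - 4*t) sin(t) dt = (1 - 4*pi) - (1 + 4*pi) = -8*pi.
Hence b_1 = (1/pi)·(-8*pi) = -8.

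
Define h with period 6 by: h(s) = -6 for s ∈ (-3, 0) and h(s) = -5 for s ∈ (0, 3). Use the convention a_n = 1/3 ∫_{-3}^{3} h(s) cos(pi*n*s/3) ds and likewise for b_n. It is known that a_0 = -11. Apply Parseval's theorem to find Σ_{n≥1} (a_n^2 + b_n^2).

Parseval: a_0^2/2 + Σ_{n≥1} (a_n^2+b_n^2) = 1/3 ∫_{-3}^{3} h(s)^2 ds = 61.
Subtract a_0^2/2 = 121/2: Σ (a_n^2+b_n^2) = 1/2.

1/2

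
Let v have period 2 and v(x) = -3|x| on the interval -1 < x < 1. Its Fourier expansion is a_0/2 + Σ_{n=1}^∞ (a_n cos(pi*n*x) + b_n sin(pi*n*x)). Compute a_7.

a_7 = ∫_{-1}^{1} v(x) cos(7*pi*x) dx.
v is even and cos(7*pi*x) is even, so the integrand is even and a_7 = 2 ∫_0^{1} v(x) cos(7*pi*x) dx.
Integrating by parts (boundary term plus one more integral), an antiderivative of (-3*x) cos(7*pi*x) is -3*x*sin(7*pi*x)/(7*pi) - 3*cos(7*pi*x)/(49*pi**2); evaluating from 0 to 1: ∫_{0}^{1} (-3*x) cos(7*pi*x) dx = (3/(49*pi**2)) - (-3/(49*pi**2)) = 6/(49*pi**2).
Hence a_7 = 2·(6/(49*pi**2)) = 12/(49*pi**2).

12/(49*pi**2)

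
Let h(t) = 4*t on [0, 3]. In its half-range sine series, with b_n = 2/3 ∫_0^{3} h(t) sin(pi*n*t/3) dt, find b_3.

8/pi

b_3 = 2/3 ∫_0^{3} (4*t) sin(pi*t) dt.
Integrating by parts (boundary term plus one more integral), an antiderivative of (4*t) sin(pi*t) is -4*t*cos(pi*t)/pi + 4*sin(pi*t)/pi**2; evaluating from 0 to 3: ∫_{0}^{3} (4*t) sin(pi*t) dt = (12/pi) - (0) = 12/pi.
Hence b_3 = (2/3)·(12/pi) = 8/pi.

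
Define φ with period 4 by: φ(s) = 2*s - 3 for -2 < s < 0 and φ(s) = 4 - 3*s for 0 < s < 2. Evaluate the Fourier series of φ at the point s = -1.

φ is continuous at s = -1 with value -5, so the series converges to -5 there.

-5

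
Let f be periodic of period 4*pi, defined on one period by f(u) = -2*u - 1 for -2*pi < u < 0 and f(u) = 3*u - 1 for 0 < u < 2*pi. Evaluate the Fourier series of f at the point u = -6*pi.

-1 + 5*pi

u = -6*pi differs from u = 2*pi by -2 full period(s), and the series is 4*pi-periodic.
At u = 2*pi the one-sided limits are f(2*pi^-) = -1 + 6*pi and f(2*pi^+) = -1 + 4*pi.
By Dirichlet's theorem the series converges to their average, [(-1 + 6*pi) + (-1 + 4*pi)]/2 = -1 + 5*pi.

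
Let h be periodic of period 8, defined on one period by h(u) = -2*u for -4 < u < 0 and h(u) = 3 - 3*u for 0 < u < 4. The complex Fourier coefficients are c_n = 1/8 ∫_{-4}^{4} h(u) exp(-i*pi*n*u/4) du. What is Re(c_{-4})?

0

Since h is real-valued, Re(c_{-4}) = 1/8 ∫_{-4}^{4} h(u) cos(-pi*u) du = a_{4}/2.
Split the integral at the breakpoints.
Integrating by parts (boundary term plus one more integral), an antiderivative of (-2*u) cos(-pi*u) is -2*u*sin(pi*u)/pi - 2*cos(pi*u)/pi**2; evaluating from -4 to 0: ∫_{-4}^{0} (-2*u) cos(-pi*u) du = (-2/pi**2) - (-2/pi**2) = 0.
Integrating by parts (boundary term plus one more integral), an antiderivative of (3 - 3*u) cos(-pi*u) is -3*u*sin(pi*u)/pi + 3*sin(pi*u)/pi - 3*cos(pi*u)/pi**2; evaluating from 0 to 4: ∫_{0}^{4} (3 - 3*u) cos(-pi*u) du = (-3/pi**2) - (-3/pi**2) = 0.
So ∫_{-4}^{4} h(u) cos(-pi*u) du = 0.
Hence Re(c_{-4}) = (1/8)·(0) = 0.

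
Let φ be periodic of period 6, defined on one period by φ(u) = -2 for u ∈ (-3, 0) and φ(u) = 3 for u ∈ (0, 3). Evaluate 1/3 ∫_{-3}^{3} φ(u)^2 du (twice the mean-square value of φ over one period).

1/3 ∫_{-3}^{3} φ(u)^2 du = 1/3 · (39) = 13.

13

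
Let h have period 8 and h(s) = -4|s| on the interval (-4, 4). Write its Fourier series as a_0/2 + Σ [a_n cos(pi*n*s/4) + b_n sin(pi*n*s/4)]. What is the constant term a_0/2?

a_0 = 1/4 ∫_{-4}^{4} h(s) ds = 1/4 · (-64) = -16.
So the constant term a_0/2 = -8.

-8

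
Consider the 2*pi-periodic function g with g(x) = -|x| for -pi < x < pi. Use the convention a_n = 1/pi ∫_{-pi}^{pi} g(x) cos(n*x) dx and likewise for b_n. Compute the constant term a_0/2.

-pi/2

a_0 = 1/pi ∫_{-pi}^{pi} g(x) dx = 1/pi · (-pi**2) = -pi.
So the constant term a_0/2 = -pi/2.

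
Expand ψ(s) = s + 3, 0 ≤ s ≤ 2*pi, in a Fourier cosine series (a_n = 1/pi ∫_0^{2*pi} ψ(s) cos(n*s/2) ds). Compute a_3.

-8/(9*pi)

a_3 = 1/pi ∫_0^{2*pi} (s + 3) cos(3*s/2) ds.
Integrating by parts (boundary term plus one more integral), an antiderivative of (s + 3) cos(3*s/2) is 2*s*sin(3*s/2)/3 + 2*sin(3*s/2) + 4*cos(3*s/2)/9; evaluating from 0 to 2*pi: ∫_{0}^{2*pi} (s + 3) cos(3*s/2) ds = (-4/9) - (4/9) = -8/9.
Hence a_3 = (1/pi)·(-8/9) = -8/(9*pi).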